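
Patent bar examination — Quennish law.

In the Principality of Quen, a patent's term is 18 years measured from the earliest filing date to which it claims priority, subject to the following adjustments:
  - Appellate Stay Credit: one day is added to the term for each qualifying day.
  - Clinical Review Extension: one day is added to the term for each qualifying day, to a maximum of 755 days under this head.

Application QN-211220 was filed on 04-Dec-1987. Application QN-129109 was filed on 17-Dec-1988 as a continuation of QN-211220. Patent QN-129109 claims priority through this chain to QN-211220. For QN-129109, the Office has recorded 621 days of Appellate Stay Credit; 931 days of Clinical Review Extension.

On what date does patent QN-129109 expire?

Earliest priority filing: 4 December 1987.
Base term: 4 December 1987 + 18 years → 4 December 2005.
Appellate Stay Credit: +621 days → 17 August 2007.
Clinical Review Extension: 931 days claimed exceeds the 755-day cap, so +755 days → 10 September 2009.

September 10, 2009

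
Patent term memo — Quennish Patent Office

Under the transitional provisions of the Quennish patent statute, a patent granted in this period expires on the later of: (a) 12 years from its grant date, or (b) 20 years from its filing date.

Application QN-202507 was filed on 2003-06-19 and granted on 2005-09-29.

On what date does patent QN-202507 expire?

(a) grant + 12 years → 29 September 2017.
(b) filing + 20 years → 19 June 2023.
Later of the two: 19 June 2023.

2023-06-19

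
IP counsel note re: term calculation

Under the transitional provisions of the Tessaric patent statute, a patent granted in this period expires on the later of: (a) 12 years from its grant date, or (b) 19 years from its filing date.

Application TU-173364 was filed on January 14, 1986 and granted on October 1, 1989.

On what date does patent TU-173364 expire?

(a) grant + 12 years → 1 October 2001.
(b) filing + 19 years → 14 January 2005.
Later of the two: 14 January 2005.

2005-01-14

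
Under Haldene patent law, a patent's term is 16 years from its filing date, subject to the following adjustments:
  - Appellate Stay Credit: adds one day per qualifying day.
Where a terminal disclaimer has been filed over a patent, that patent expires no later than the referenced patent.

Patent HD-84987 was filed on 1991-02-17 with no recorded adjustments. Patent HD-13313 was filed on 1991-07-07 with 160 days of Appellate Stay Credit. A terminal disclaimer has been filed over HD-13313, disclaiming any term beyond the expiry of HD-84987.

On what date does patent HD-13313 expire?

February 17, 2007

Natural term of HD-13313:
  Base: filing + 16 years → 7 July 2007.
  Appellate Stay Credit: +160 days → 14 December 2007.
Expiry of referenced patent HD-84987:
  Base: filing + 16 years → 17 February 2007.
Terminal disclaimer: HD-13313 expires on the earlier of 14 December 2007 and 17 February 2007.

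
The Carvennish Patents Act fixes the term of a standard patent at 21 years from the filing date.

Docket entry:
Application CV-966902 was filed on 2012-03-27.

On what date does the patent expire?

March 27, 2033

Filing date + 21 years → 27 March 2033.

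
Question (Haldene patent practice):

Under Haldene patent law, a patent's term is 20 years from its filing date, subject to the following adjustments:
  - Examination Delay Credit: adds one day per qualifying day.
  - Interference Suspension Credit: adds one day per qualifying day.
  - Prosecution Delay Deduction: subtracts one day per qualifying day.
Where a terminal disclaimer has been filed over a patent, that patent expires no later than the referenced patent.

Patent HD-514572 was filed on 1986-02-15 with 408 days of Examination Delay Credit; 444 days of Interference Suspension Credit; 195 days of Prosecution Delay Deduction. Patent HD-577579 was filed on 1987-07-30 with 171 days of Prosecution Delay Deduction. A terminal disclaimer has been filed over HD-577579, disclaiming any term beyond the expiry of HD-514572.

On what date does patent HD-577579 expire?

Natural term of HD-577579:
  Base: filing + 20 years → 30 July 2007.
  Prosecution Delay Deduction: −171 days → 9 February 2007.
Expiry of referenced patent HD-514572:
  Base: filing + 20 years → 15 February 2006.
  Examination Delay Credit: +408 days → 30 March 2007.
  Interference Suspension Credit: +444 days → 16 June 2008.
  Prosecution Delay Deduction: −195 days → 4 December 2007.
Terminal disclaimer: HD-577579 expires on the earlier of 9 February 2007 and 4 December 2007.

February 9, 2007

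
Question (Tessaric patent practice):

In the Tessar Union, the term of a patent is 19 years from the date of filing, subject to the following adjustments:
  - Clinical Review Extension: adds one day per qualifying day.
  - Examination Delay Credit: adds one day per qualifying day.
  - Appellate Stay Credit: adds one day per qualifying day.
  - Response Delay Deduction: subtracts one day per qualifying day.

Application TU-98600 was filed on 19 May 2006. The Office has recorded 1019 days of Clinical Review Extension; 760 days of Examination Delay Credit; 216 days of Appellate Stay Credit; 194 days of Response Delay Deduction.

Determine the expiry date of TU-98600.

2030-04-24

Base term: filing date + 19 years → 19 May 2025.
Clinical Review Extension: +1019 days → 3 March 2028.
Examination Delay Credit: +760 days → 2 April 2030.
Appellate Stay Credit: +216 days → 4 November 2030.
Response Delay Deduction: −194 days → 24 April 2030.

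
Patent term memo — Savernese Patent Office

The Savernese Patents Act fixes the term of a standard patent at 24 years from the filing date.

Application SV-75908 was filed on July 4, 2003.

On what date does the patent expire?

Filing date + 24 years → 4 July 2027.

2027-07-04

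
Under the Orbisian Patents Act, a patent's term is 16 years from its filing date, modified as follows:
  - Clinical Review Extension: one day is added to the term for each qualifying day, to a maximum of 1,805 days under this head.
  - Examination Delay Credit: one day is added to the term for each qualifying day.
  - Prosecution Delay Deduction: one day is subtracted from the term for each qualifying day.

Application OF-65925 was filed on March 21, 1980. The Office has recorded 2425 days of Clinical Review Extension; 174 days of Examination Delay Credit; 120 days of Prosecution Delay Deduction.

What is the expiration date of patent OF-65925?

2001-04-23

Base term: filing date + 16 years → 21 March 1996.
Clinical Review Extension: 2425 days claimed exceeds the 1805-day cap, so +1805 days → 28 February 2001.
Examination Delay Credit: +174 days → 21 August 2001.
Prosecution Delay Deduction: −120 days → 23 April 2001.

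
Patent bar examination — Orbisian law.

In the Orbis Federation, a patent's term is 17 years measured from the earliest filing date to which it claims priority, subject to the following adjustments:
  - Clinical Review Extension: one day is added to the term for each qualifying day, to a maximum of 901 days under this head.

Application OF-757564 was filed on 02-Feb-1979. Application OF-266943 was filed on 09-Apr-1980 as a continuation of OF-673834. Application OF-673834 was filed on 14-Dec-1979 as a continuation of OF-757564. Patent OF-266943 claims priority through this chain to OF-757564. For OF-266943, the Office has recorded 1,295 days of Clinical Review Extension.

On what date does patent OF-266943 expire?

1998-07-22

Earliest priority filing: 2 February 1979.
Base term: 2 February 1979 + 17 years → 2 February 1996.
Clinical Review Extension: 1295 days claimed exceeds the 901-day cap, so +901 days → 22 July 1998.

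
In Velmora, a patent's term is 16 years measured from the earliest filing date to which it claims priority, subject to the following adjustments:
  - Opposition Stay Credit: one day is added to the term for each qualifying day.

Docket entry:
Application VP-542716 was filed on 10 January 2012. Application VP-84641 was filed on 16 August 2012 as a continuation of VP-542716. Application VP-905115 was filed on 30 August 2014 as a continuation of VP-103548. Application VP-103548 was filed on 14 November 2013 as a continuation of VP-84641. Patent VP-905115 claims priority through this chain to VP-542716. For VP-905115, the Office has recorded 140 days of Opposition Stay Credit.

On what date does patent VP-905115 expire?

Earliest priority filing: 10 January 2012.
Base term: 10 January 2012 + 16 years → 10 January 2028.
Opposition Stay Credit: +140 days → 29 May 2028.

May 29, 2028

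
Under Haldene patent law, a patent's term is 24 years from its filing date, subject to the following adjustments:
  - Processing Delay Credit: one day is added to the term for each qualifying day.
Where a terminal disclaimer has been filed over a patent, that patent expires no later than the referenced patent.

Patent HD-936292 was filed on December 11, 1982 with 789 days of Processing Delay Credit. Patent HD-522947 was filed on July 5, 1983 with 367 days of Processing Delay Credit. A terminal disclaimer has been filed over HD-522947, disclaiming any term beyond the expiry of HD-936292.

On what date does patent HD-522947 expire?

2008-07-06

Natural term of HD-522947:
  Base: filing + 24 years → 5 July 2007.
  Processing Delay Credit: +367 days → 6 July 2008.
Expiry of referenced patent HD-936292:
  Base: filing + 24 years → 11 December 2006.
  Processing Delay Credit: +789 days → 7 February 2009.
Terminal disclaimer: HD-522947 expires on the earlier of 6 July 2008 and 7 February 2009.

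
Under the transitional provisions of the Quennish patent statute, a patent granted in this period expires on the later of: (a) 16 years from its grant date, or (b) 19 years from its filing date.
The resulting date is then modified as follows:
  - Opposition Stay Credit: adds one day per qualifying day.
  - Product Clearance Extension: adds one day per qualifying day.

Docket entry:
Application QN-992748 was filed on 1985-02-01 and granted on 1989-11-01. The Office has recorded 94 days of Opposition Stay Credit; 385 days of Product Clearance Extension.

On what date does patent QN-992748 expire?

2007-02-23

(a) grant + 16 years → 1 November 2005.
(b) filing + 19 years → 1 February 2004.
Later of the two: 1 November 2005.
Opposition Stay Credit: +94 days → 3 February 2006.
Product Clearance Extension: +385 days → 23 February 2007.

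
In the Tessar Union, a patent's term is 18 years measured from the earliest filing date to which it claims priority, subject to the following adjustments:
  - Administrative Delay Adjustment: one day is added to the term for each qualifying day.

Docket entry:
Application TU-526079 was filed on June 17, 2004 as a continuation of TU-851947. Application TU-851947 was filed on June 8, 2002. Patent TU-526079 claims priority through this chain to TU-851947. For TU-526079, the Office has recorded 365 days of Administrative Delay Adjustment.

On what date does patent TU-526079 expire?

Earliest priority filing: 8 June 2002.
Base term: 8 June 2002 + 18 years → 8 June 2020.
Administrative Delay Adjustment: +365 days → 8 June 2021.

2021-06-08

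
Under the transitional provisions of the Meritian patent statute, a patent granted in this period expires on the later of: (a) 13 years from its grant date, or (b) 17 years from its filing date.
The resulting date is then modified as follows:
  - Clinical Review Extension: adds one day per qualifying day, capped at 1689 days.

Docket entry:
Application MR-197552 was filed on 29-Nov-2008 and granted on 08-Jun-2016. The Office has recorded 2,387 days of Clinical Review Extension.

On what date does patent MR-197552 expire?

(a) grant + 13 years → 8 June 2029.
(b) filing + 17 years → 29 November 2025.
Later of the two: 8 June 2029.
Clinical Review Extension: 2387 days claimed exceeds the 1689-day cap, so +1689 days → 22 January 2034.

2034-01-22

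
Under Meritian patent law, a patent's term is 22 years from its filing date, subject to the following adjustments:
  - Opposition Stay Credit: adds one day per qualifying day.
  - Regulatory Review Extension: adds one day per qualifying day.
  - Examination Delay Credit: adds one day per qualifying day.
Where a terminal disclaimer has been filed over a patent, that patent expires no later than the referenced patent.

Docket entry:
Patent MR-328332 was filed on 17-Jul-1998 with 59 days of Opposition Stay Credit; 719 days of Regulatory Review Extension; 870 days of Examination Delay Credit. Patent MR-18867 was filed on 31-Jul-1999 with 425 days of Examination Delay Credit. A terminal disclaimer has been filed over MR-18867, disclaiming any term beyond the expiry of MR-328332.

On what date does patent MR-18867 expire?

Natural term of MR-18867:
  Base: filing + 22 years → 31 July 2021.
  Examination Delay Credit: +425 days → 29 September 2022.
Expiry of referenced patent MR-328332:
  Base: filing + 22 years → 17 July 2020.
  Opposition Stay Credit: +59 days → 14 September 2020.
  Regulatory Review Extension: +719 days → 3 September 2022.
  Examination Delay Credit: +870 days → 20 January 2025.
Terminal disclaimer: MR-18867 expires on the earlier of 29 September 2022 and 20 January 2025.

September 29, 2022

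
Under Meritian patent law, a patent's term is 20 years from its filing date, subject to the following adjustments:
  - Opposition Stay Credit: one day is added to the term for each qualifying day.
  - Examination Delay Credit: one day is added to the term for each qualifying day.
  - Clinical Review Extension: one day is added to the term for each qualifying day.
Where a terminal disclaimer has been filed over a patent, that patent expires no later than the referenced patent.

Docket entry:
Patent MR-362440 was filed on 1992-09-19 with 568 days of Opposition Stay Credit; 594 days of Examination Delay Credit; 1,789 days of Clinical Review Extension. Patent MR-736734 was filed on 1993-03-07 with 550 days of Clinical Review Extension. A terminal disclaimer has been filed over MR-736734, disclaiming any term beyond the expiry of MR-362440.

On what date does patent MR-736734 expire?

Natural term of MR-736734:
  Base: filing + 20 years → 7 March 2013.
  Clinical Review Extension: +550 days → 8 September 2014.
Expiry of referenced patent MR-362440:
  Base: filing + 20 years → 19 September 2012.
  Opposition Stay Credit: +568 days → 10 April 2014.
  Examination Delay Credit: +594 days → 25 November 2015.
  Clinical Review Extension: +1789 days → 18 October 2020.
Terminal disclaimer: MR-736734 expires on the earlier of 8 September 2014 and 18 October 2020.

2014-09-08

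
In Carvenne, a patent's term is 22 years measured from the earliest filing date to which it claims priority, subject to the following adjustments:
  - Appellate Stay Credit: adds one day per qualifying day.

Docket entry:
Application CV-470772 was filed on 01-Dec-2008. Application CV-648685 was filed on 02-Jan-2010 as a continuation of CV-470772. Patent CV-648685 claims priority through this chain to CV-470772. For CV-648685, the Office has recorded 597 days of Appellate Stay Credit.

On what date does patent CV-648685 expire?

July 20, 2032

Earliest priority filing: 1 December 2008.
Base term: 1 December 2008 + 22 years → 1 December 2030.
Appellate Stay Credit: +597 days → 20 July 2032.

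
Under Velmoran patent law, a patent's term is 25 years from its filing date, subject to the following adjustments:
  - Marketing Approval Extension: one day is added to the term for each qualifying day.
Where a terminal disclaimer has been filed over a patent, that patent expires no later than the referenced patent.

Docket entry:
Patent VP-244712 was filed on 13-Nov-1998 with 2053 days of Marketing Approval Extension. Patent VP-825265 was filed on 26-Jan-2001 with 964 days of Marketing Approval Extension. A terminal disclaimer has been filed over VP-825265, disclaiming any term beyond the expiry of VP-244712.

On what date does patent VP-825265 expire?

September 16, 2028

Natural term of VP-825265:
  Base: filing + 25 years → 26 January 2026.
  Marketing Approval Extension: +964 days → 16 September 2028.
Expiry of referenced patent VP-244712:
  Base: filing + 25 years → 13 November 2023.
  Marketing Approval Extension: +2053 days → 27 June 2029.
Terminal disclaimer: VP-825265 expires on the earlier of 16 September 2028 and 27 June 2029.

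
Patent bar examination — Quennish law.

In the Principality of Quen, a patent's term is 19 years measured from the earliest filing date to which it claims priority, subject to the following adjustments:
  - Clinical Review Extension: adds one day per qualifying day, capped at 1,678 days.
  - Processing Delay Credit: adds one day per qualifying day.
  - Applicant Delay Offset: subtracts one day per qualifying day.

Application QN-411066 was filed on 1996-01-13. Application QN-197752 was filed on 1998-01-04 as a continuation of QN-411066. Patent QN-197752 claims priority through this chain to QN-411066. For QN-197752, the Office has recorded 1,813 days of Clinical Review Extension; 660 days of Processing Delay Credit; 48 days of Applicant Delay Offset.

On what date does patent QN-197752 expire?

Earliest priority filing: 13 January 1996.
Base term: 13 January 1996 + 19 years → 13 January 2015.
Clinical Review Extension: 1813 days claimed exceeds the 1678-day cap, so +1678 days → 18 August 2019.
Processing Delay Credit: +660 days → 8 June 2021.
Applicant Delay Offset: −48 days → 21 April 2021.

2021-04-21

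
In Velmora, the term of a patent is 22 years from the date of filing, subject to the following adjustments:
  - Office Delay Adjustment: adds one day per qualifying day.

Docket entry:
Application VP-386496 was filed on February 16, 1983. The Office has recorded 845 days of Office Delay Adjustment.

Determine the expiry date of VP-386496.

June 11, 2007

Base term: filing date + 22 years → 16 February 2005.
Office Delay Adjustment: +845 days → 11 June 2007.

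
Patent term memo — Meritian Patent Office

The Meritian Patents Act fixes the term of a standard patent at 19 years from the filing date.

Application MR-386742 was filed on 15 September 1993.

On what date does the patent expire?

Filing date + 19 years → 15 September 2012.

2012-09-15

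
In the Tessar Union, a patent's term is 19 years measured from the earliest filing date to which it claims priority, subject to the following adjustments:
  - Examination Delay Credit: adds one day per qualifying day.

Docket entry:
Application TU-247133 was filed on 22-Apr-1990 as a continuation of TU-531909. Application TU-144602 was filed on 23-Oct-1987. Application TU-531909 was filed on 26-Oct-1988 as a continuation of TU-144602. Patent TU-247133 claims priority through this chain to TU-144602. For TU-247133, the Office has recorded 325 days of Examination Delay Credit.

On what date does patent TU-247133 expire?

September 13, 2007

Earliest priority filing: 23 October 1987.
Base term: 23 October 1987 + 19 years → 23 October 2006.
Examination Delay Credit: +325 days → 13 September 2007.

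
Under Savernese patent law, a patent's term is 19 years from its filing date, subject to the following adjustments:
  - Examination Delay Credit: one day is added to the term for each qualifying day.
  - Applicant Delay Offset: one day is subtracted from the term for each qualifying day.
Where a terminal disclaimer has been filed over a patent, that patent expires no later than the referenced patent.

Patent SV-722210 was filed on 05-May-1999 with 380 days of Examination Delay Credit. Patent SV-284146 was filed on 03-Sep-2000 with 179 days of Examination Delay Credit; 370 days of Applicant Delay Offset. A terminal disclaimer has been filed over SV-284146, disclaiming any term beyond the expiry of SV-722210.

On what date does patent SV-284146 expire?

2019-02-24

Natural term of SV-284146:
  Base: filing + 19 years → 3 September 2019.
  Examination Delay Credit: +179 days → 29 February 2020.
  Applicant Delay Offset: −370 days → 24 February 2019.
Expiry of referenced patent SV-722210:
  Base: filing + 19 years → 5 May 2018.
  Examination Delay Credit: +380 days → 20 May 2019.
Terminal disclaimer: SV-284146 expires on the earlier of 24 February 2019 and 20 May 2019.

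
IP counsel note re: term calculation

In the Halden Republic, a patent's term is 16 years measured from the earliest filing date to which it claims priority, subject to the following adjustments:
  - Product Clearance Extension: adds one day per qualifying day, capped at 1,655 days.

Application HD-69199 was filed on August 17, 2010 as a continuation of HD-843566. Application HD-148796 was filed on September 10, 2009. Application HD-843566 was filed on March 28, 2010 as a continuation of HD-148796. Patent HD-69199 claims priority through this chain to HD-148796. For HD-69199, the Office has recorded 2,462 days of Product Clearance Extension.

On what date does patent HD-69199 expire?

March 23, 2030

Earliest priority filing: 10 September 2009.
Base term: 10 September 2009 + 16 years → 10 September 2025.
Product Clearance Extension: 2462 days claimed exceeds the 1655-day cap, so +1655 days → 23 March 2030.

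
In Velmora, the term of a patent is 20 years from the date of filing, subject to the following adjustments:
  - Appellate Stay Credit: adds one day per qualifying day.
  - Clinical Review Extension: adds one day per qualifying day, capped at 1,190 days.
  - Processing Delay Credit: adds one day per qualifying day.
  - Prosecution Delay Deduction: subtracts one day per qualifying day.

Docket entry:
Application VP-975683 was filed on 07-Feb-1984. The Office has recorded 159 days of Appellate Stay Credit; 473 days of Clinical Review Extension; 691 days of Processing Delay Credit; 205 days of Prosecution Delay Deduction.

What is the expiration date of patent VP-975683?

March 1, 2007

Base term: filing date + 20 years → 7 February 2004.
Appellate Stay Credit: +159 days → 15 July 2004.
Clinical Review Extension: 473 days (within the 1190-day cap) → +473 days → 31 October 2005.
Processing Delay Credit: +691 days → 22 September 2007.
Prosecution Delay Deduction: −205 days → 1 March 2007.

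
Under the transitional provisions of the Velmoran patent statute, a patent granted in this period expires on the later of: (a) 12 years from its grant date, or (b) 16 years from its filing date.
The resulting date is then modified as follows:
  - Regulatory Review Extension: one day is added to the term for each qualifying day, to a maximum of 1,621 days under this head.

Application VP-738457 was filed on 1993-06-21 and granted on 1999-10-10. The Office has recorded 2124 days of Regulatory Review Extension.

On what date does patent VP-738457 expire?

(a) grant + 12 years → 10 October 2011.
(b) filing + 16 years → 21 June 2009.
Later of the two: 10 October 2011.
Regulatory Review Extension: 2124 days claimed exceeds the 1621-day cap, so +1621 days → 18 March 2016.

2016-03-18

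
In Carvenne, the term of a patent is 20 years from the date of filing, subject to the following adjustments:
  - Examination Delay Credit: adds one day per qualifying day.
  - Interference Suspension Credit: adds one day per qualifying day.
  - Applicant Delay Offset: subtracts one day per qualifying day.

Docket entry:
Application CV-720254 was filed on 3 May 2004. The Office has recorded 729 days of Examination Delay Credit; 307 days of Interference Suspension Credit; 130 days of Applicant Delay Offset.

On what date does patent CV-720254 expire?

2026-10-26

Base term: filing date + 20 years → 3 May 2024.
Examination Delay Credit: +729 days → 2 May 2026.
Interference Suspension Credit: +307 days → 5 March 2027.
Applicant Delay Offset: −130 days → 26 October 2026.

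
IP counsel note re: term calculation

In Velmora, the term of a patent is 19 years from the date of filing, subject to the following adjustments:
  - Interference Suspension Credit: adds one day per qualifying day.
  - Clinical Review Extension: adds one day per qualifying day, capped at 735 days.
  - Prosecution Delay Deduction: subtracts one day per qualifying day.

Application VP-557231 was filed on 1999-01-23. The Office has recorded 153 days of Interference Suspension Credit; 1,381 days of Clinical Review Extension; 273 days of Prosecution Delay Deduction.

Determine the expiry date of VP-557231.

Base term: filing date + 19 years → 23 January 2018.
Interference Suspension Credit: +153 days → 25 June 2018.
Clinical Review Extension: 1381 days claimed exceeds the 735-day cap, so +735 days → 29 June 2020.
Prosecution Delay Deduction: −273 days → 30 September 2019.

September 30, 2019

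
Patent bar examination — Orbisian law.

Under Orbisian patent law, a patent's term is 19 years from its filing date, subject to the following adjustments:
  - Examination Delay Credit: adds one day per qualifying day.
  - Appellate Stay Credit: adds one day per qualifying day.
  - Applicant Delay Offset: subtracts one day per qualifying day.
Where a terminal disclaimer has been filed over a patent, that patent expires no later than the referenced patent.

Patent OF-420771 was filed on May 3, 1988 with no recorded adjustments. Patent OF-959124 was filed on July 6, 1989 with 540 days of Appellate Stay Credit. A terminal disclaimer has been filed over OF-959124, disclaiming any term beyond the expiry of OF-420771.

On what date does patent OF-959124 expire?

May 3, 2007

Natural term of OF-959124:
  Base: filing + 19 years → 6 July 2008.
  Appellate Stay Credit: +540 days → 28 December 2009.
Expiry of referenced patent OF-420771:
  Base: filing + 19 years → 3 May 2007.
Terminal disclaimer: OF-959124 expires on the earlier of 28 December 2009 and 3 May 2007.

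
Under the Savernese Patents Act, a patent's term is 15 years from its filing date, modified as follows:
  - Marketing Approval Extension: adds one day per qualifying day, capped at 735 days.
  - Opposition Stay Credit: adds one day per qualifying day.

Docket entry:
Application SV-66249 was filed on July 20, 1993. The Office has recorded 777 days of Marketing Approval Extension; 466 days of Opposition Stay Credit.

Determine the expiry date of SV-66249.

Base term: filing date + 15 years → 20 July 2008.
Marketing Approval Extension: 777 days claimed exceeds the 735-day cap, so +735 days → 25 July 2010.
Opposition Stay Credit: +466 days → 3 November 2011.

November 3, 2011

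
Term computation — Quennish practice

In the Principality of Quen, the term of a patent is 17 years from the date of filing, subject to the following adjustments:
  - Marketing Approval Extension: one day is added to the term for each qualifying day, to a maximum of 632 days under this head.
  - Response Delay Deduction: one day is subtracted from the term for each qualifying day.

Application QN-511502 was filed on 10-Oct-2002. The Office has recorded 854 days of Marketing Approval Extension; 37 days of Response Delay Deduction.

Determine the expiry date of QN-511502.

May 27, 2021

Base term: filing date + 17 years → 10 October 2019.
Marketing Approval Extension: 854 days claimed exceeds the 632-day cap, so +632 days → 3 July 2021.
Response Delay Deduction: −37 days → 27 May 2021.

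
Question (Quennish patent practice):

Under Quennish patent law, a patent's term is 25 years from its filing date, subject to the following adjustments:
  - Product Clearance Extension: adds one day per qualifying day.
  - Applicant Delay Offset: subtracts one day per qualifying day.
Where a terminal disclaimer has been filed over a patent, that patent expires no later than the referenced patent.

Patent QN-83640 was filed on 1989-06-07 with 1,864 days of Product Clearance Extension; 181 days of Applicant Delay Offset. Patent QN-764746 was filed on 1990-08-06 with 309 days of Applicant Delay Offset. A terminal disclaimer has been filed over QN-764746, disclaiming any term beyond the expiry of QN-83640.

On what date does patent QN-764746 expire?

Natural term of QN-764746:
  Base: filing + 25 years → 6 August 2015.
  Applicant Delay Offset: −309 days → 1 October 2014.
Expiry of referenced patent QN-83640:
  Base: filing + 25 years → 7 June 2014.
  Product Clearance Extension: +1864 days → 15 July 2019.
  Applicant Delay Offset: −181 days → 15 January 2019.
Terminal disclaimer: QN-764746 expires on the earlier of 1 October 2014 and 15 January 2019.

2014-10-01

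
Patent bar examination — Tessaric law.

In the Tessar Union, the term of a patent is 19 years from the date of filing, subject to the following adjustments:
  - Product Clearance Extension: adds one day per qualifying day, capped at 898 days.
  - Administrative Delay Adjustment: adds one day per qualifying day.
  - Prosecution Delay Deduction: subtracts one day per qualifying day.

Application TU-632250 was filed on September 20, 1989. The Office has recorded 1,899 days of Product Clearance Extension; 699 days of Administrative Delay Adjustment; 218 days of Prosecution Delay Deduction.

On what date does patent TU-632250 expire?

June 30, 2012

Base term: filing date + 19 years → 20 September 2008.
Product Clearance Extension: 1899 days claimed exceeds the 898-day cap, so +898 days → 7 March 2011.
Administrative Delay Adjustment: +699 days → 3 February 2013.
Prosecution Delay Deduction: −218 days → 30 June 2012.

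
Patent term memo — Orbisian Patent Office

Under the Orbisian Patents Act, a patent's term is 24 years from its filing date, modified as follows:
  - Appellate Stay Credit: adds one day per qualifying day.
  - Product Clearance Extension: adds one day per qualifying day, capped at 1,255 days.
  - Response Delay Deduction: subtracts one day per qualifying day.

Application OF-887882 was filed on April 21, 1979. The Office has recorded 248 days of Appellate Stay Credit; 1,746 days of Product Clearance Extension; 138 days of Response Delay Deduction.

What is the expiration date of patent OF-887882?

Base term: filing date + 24 years → 21 April 2003.
Appellate Stay Credit: +248 days → 25 December 2003.
Product Clearance Extension: 1746 days claimed exceeds the 1255-day cap, so +1255 days → 2 June 2007.
Response Delay Deduction: −138 days → 15 January 2007.

January 15, 2007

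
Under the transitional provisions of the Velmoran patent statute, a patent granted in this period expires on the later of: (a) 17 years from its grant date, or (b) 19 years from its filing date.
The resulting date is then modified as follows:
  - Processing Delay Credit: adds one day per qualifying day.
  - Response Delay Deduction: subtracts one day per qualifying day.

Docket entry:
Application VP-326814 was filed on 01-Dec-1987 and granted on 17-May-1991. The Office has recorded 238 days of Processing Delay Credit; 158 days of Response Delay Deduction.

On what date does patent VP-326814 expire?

(a) grant + 17 years → 17 May 2008.
(b) filing + 19 years → 1 December 2006.
Later of the two: 17 May 2008.
Processing Delay Credit: +238 days → 10 January 2009.
Response Delay Deduction: −158 days → 5 August 2008.

2008-08-05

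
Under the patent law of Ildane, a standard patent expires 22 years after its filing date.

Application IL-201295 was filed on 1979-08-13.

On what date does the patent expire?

Filing date + 22 years → 13 August 2001.

August 13, 2001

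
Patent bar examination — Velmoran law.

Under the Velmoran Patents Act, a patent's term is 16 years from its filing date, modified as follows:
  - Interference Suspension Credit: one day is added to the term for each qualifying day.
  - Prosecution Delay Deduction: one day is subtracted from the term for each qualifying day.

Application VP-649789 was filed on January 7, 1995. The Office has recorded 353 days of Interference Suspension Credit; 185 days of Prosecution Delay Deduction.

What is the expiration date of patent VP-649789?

Base term: filing date + 16 years → 7 January 2011.
Interference Suspension Credit: +353 days → 26 December 2011.
Prosecution Delay Deduction: −185 days → 24 June 2011.

June 24, 2011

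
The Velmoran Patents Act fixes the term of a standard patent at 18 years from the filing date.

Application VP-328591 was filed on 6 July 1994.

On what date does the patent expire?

2012-07-06

Filing date + 18 years → 6 July 2012.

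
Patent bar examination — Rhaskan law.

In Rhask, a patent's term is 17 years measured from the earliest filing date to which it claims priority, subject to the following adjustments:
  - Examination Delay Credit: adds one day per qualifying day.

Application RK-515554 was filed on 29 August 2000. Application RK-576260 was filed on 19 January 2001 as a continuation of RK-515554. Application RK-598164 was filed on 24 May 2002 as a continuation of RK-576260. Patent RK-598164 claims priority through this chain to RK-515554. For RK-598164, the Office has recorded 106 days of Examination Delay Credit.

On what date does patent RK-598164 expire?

December 13, 2017

Earliest priority filing: 29 August 2000.
Base term: 29 August 2000 + 17 years → 29 August 2017.
Examination Delay Credit: +106 days → 13 December 2017.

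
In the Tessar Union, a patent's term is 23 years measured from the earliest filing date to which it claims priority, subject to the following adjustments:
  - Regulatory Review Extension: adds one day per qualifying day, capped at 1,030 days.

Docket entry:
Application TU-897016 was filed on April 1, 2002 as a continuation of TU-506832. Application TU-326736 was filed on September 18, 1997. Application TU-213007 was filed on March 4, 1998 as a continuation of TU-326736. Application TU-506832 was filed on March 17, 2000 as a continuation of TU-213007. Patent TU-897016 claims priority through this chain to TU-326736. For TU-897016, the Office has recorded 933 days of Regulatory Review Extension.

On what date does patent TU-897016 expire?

Earliest priority filing: 18 September 1997.
Base term: 18 September 1997 + 23 years → 18 September 2020.
Regulatory Review Extension: 933 days (within the 1030-day cap) → +933 days → 9 April 2023.

April 9, 2023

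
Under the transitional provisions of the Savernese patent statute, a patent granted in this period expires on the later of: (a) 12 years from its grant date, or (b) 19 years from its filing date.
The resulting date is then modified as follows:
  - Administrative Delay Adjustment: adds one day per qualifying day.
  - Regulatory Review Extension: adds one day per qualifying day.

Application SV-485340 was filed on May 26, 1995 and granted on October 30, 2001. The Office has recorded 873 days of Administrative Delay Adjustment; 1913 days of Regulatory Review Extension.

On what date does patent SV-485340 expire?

2022-01-10

(a) grant + 12 years → 30 October 2013.
(b) filing + 19 years → 26 May 2014.
Later of the two: 26 May 2014.
Administrative Delay Adjustment: +873 days → 15 October 2016.
Regulatory Review Extension: +1913 days → 10 January 2022.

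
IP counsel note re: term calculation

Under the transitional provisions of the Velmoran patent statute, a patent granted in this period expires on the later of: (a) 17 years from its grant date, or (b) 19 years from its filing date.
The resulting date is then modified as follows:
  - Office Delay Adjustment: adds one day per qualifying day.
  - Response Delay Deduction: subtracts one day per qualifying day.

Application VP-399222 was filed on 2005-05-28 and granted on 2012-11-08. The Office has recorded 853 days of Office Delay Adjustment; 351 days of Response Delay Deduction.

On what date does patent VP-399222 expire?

2031-03-25

(a) grant + 17 years → 8 November 2029.
(b) filing + 19 years → 28 May 2024.
Later of the two: 8 November 2029.
Office Delay Adjustment: +853 days → 10 March 2032.
Response Delay Deduction: −351 days → 25 March 2031.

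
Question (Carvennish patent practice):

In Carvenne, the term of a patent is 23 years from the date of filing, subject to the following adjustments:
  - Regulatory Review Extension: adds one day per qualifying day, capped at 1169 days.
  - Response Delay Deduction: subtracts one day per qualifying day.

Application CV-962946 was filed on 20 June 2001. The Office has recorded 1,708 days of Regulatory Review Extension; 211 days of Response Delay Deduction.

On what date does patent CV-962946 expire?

February 3, 2027

Base term: filing date + 23 years → 20 June 2024.
Regulatory Review Extension: 1708 days claimed exceeds the 1169-day cap, so +1169 days → 2 September 2027.
Response Delay Deduction: −211 days → 3 February 2027.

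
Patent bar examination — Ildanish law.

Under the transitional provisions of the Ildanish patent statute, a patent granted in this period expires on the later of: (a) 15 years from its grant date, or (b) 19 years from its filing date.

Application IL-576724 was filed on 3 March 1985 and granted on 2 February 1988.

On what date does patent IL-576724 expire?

(a) grant + 15 years → 2 February 2003.
(b) filing + 19 years → 3 March 2004.
Later of the two: 3 March 2004.

2004-03-03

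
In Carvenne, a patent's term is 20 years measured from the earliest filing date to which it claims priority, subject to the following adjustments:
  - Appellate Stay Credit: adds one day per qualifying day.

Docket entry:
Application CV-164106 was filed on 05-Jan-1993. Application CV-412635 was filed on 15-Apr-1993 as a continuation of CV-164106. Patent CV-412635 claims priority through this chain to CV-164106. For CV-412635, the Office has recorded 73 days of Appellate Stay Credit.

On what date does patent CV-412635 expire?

2013-03-19

Earliest priority filing: 5 January 1993.
Base term: 5 January 1993 + 20 years → 5 January 2013.
Appellate Stay Credit: +73 days → 19 March 2013.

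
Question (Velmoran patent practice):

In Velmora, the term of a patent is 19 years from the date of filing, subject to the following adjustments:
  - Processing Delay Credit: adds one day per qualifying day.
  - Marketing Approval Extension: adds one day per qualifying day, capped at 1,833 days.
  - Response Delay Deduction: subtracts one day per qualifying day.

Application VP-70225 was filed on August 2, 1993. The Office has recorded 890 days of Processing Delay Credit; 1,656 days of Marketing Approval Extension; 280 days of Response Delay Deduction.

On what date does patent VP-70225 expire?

2018-10-16

Base term: filing date + 19 years → 2 August 2012.
Processing Delay Credit: +890 days → 9 January 2015.
Marketing Approval Extension: 1656 days (within the 1833-day cap) → +1656 days → 23 July 2019.
Response Delay Deduction: −280 days → 16 October 2018.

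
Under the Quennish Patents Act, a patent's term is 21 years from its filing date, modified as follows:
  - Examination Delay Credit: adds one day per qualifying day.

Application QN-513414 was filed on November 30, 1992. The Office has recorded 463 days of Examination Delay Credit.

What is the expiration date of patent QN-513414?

March 8, 2015

Base term: filing date + 21 years → 30 November 2013.
Examination Delay Credit: +463 days → 8 March 2015.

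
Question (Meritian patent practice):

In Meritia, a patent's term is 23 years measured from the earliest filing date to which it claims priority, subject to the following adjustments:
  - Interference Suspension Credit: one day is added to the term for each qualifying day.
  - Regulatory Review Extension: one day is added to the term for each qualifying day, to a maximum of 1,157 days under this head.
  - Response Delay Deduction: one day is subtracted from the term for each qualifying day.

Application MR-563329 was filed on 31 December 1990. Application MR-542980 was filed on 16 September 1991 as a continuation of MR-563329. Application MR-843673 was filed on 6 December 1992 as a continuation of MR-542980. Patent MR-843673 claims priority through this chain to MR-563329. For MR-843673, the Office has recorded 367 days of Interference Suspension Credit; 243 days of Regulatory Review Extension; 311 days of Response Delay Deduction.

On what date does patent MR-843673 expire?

October 26, 2014

Earliest priority filing: 31 December 1990.
Base term: 31 December 1990 + 23 years → 31 December 2013.
Interference Suspension Credit: +367 days → 2 January 2015.
Regulatory Review Extension: 243 days (within the 1157-day cap) → +243 days → 2 September 2015.
Response Delay Deduction: −311 days → 26 October 2014.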